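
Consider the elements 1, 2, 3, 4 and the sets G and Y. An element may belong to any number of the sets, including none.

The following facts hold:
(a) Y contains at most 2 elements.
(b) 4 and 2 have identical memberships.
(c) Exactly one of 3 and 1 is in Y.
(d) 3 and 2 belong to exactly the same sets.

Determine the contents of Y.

Y = {1}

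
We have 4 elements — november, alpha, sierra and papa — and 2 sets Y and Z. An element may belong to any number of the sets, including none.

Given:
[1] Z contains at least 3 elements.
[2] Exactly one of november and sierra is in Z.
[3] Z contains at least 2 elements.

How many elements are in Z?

3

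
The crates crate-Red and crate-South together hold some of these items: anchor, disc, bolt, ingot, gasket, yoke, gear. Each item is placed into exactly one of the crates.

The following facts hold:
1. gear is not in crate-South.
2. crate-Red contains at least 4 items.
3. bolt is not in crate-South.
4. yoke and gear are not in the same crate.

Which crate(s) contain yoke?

yoke: crate-South

From (1): gear ∉ crate-South.
From (3): bolt ∉ crate-South.
Only one crate left: bolt ∈ crate-Red.
Only one crate left: gear ∈ crate-Red.
(4): yoke ∉ crate-Red.
Only one crate left: yoke ∈ crate-South.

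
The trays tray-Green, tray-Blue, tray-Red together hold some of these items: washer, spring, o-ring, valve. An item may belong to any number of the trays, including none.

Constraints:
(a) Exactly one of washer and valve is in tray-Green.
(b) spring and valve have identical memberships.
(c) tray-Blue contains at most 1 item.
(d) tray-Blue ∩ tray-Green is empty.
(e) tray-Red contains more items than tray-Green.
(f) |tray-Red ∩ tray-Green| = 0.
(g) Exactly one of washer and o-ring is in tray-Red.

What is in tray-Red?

tray-Red = {o-ring, spring, valve}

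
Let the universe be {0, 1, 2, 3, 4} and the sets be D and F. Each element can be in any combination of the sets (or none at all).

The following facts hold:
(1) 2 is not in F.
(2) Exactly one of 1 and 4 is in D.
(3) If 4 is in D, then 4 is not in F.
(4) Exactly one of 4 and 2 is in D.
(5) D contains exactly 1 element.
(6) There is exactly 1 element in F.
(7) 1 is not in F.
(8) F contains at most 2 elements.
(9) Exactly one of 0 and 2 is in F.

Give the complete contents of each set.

D = {4}; F = {0}

From (1): 2 ∉ F.
From (7): 1 ∉ F.
(9) (exactly one): 0 ∈ F.
(6): F already has 1, so the rest are out.
Suppose 0 ∈ D: no assignment then satisfies all the clues, so 0 ∉ D.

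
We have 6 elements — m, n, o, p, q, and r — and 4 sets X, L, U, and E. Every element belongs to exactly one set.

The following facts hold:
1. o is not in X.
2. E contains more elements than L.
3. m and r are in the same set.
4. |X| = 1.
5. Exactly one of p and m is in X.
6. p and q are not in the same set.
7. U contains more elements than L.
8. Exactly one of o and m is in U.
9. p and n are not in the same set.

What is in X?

X = {p}

From (1): o ∉ X.
Suppose m ∈ X: no assignment then satisfies all the clues, so m ∉ X.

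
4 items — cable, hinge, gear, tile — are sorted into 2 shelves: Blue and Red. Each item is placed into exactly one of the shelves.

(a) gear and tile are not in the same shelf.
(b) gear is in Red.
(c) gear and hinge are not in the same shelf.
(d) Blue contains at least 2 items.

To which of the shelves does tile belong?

From (b): gear ∈ Red.
(a): tile ∉ Red.
(c): hinge ∉ Red.
Only one shelf left: hinge ∈ Blue.
Only one shelf left: tile ∈ Blue.

tile: Blue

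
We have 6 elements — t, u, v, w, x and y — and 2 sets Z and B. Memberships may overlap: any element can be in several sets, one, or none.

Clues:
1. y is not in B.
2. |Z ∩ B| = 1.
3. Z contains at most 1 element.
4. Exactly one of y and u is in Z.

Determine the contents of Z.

Z = {u}

From (1): y ∉ B.
Suppose t ∈ Z: no assignment then satisfies all the clues, so t ∉ Z.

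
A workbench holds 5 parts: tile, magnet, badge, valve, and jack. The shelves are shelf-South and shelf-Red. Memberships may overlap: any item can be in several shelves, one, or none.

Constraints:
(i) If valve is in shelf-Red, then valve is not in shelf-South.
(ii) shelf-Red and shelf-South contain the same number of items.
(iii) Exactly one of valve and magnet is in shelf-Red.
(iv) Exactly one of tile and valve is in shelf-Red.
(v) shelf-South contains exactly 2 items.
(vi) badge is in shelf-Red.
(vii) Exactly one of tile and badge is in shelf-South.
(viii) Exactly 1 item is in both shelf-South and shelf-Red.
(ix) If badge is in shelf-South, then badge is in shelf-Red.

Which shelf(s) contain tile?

tile: none

From (vi): badge ∈ shelf-Red.
Suppose tile ∈ shelf-South: no assignment then satisfies all the clues, so tile ∉ shelf-South.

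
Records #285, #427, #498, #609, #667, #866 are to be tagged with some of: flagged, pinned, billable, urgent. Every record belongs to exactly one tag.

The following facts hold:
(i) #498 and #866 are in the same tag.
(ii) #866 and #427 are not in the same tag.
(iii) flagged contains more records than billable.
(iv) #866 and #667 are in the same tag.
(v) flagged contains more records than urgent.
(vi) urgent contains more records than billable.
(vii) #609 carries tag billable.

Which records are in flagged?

flagged = {#498, #667, #866}

From (vii): #609 ∈ billable.
Suppose #285 ∈ flagged: no assignment then satisfies all the clues, so #285 ∉ flagged.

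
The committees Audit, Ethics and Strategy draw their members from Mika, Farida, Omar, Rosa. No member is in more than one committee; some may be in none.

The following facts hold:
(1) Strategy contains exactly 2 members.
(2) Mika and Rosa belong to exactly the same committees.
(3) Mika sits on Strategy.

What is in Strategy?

From (3): Mika ∈ Strategy.
(2): Rosa matches Mika: Rosa ∉ Audit.
(2): Rosa matches Mika: Rosa ∉ Ethics.
(2): Rosa matches Mika: Rosa ∈ Strategy.
(1): Strategy already has 2, so the rest are out.

Strategy = {Mika, Rosa}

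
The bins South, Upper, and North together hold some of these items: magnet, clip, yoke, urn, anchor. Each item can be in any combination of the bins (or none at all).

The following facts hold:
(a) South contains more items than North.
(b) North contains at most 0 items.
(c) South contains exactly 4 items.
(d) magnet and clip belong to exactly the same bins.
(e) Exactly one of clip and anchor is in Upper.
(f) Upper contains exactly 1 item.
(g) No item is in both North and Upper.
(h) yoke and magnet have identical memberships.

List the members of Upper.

Upper = {anchor}

(b): North already has 0, so the rest are out.
Suppose magnet ∈ Upper: no assignment then satisfies all the clues, so magnet ∉ Upper.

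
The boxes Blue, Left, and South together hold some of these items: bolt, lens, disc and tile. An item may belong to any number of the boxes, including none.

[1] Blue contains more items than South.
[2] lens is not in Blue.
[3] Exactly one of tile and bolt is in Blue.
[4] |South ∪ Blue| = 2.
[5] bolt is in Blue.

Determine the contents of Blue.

From (2): lens ∉ Blue.
From (5): bolt ∈ Blue.
(3) (exactly one): tile ∉ Blue.
Suppose disc ∉ Blue: no assignment then satisfies all the clues, so disc ∈ Blue.

Blue = {bolt, disc}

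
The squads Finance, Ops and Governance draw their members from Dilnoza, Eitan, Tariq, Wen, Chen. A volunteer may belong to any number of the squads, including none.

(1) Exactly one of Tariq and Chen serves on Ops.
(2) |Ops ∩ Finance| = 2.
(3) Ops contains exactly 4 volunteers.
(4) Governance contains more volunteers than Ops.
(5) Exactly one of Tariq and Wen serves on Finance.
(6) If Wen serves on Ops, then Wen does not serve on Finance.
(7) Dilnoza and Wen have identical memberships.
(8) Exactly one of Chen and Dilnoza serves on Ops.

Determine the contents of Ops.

Ops = {Dilnoza, Eitan, Tariq, Wen}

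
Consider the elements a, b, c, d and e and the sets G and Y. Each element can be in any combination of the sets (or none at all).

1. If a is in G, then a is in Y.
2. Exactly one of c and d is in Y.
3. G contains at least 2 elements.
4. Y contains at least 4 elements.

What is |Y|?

4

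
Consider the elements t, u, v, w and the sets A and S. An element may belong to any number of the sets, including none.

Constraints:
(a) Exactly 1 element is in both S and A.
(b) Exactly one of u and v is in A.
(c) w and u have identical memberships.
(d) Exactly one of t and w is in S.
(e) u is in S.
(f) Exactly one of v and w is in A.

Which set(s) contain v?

v: A, S

From (e): u ∈ S.
(c): w matches u: w ∈ S.
(d) (exactly one): t ∉ S.
Suppose v ∉ A: no assignment then satisfies all the clues, so v ∈ A.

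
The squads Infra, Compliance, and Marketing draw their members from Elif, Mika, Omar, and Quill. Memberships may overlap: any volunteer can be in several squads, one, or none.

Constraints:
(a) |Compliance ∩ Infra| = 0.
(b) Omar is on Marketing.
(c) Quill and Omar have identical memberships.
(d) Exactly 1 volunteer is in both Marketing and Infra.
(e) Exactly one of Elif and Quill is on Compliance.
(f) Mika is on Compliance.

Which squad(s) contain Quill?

Quill: Compliance, Marketing

From (b): Omar ∈ Marketing.
From (f): Mika ∈ Compliance.
(c): Quill matches Omar: Quill ∈ Marketing.
Suppose Quill ∈ Infra: no assignment then satisfies all the clues, so Quill ∉ Infra.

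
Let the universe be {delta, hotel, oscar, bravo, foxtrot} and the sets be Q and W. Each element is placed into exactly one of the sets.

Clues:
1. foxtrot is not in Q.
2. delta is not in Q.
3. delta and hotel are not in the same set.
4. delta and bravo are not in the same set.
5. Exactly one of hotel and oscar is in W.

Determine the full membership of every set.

From (1): foxtrot ∉ Q.
From (2): delta ∉ Q.
Only one set left: delta ∈ W.
Only one set left: foxtrot ∈ W.
(3): hotel ∉ W.
(4): bravo ∉ W.
(5) (exactly one): oscar ∈ W.
Only one set left: hotel ∈ Q.
Only one set left: bravo ∈ Q.

Q = {bravo, hotel}; W = {delta, foxtrot, oscar}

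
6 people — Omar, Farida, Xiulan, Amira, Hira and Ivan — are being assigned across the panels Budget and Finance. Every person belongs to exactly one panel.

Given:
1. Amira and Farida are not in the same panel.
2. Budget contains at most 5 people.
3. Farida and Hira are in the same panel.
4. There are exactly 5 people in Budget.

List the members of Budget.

Budget = {Farida, Hira, Ivan, Omar, Xiulan}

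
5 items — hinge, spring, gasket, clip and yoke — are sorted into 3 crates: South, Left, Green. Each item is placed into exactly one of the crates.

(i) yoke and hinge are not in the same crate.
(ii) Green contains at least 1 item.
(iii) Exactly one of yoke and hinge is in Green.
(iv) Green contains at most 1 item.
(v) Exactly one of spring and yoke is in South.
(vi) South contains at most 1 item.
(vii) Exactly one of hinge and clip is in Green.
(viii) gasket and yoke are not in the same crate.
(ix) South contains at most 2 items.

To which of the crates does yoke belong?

yoke: South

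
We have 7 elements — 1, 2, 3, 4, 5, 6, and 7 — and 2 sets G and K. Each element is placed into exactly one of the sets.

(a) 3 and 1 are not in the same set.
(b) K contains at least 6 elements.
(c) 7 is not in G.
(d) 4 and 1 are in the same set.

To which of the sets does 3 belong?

3: G

From (c): 7 ∉ G.
Only one set left: 7 ∈ K.
Suppose 3 ∉ G: no assignment then satisfies all the clues, so 3 ∈ G.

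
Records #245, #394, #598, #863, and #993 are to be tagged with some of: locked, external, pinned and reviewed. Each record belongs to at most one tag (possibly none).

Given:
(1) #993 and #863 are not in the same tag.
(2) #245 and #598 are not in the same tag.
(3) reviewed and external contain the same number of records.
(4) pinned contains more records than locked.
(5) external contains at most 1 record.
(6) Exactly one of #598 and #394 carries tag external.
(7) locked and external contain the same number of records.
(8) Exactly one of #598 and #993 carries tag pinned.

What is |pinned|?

2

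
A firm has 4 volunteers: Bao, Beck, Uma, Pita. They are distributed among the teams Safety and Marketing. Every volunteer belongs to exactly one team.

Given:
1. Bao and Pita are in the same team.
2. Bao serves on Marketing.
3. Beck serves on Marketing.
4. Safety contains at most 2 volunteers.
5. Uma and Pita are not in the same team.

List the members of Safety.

From (2): Bao ∈ Marketing.
From (3): Beck ∈ Marketing.
(1): Pita matches Bao: Pita ∉ Safety.
(1): Pita matches Bao: Pita ∈ Marketing.
(5): Uma ∉ Marketing.
Only one team left: Uma ∈ Safety.

Safety = {Uma}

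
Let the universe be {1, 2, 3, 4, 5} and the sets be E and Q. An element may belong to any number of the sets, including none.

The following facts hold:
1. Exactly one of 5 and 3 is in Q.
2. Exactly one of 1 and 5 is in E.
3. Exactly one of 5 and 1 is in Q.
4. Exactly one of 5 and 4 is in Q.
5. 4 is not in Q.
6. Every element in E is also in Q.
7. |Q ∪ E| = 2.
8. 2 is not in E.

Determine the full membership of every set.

From (5): 4 ∉ Q.
From (8): 2 ∉ E.
(4) (exactly one): 5 ∈ Q.
(6) contrapositive: 4 ∉ E.
(1) (exactly one): 3 ∉ Q.
(3) (exactly one): 1 ∉ Q.
(6) contrapositive: 1 ∉ E.
(6) contrapositive: 3 ∉ E.
(2) (exactly one): 5 ∈ E.
Suppose 2 ∉ Q: no assignment then satisfies all the clues, so 2 ∈ Q.

E = {5}; Q = {2, 5}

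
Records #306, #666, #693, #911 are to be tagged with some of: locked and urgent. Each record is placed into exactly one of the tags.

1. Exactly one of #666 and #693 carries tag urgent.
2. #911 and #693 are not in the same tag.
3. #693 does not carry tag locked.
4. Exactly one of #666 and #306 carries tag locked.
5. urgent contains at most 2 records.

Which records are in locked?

From (3): #693 ∉ locked.
Only one tag left: #693 ∈ urgent.
(1) (exactly one): #666 ∉ urgent.
(2): #911 ∉ urgent.
Only one tag left: #666 ∈ locked.
Only one tag left: #911 ∈ locked.
(4) (exactly one): #306 ∉ locked.
Only one tag left: #306 ∈ urgent.

locked = {#666, #911}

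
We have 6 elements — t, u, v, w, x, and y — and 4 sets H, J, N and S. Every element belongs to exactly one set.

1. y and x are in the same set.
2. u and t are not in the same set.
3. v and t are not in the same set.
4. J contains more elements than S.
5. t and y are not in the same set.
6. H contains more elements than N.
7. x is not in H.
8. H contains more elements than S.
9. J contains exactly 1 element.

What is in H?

H = {u, v, w}

From (7): x ∉ H.
(1): y matches x: y ∉ H.
Suppose t ∈ H: no assignment then satisfies all the clues, so t ∉ H.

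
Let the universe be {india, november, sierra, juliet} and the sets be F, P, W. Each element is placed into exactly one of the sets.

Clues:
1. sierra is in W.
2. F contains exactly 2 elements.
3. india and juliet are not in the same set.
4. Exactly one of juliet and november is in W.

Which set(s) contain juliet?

juliet: W

From (1): sierra ∈ W.
Suppose juliet ∈ F: no assignment then satisfies all the clues, so juliet ∉ F.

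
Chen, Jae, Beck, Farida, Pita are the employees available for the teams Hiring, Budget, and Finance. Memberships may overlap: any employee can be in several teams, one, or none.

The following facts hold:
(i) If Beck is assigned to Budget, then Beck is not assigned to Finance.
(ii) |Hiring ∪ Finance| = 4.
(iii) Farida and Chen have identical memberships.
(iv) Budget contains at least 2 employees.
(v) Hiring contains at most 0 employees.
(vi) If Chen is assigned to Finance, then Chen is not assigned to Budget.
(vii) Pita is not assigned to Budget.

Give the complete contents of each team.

Hiring = {}; Budget = {Beck, Jae}; Finance = {Chen, Farida, Jae, Pita}

From (vii): Pita ∉ Budget.
(v): Hiring already has 0, so the rest are out.
Suppose Chen ∈ Budget: no assignment then satisfies all the clues, so Chen ∉ Budget.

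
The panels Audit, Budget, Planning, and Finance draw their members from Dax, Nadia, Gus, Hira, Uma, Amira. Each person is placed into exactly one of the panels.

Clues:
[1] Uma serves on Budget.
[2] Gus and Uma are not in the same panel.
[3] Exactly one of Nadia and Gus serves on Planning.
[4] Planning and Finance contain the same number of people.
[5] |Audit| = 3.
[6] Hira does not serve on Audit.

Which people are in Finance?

Finance = {Hira}

From (1): Uma ∈ Budget.
From (6): Hira ∉ Audit.
(2): Gus ∉ Budget.
Suppose Dax ∈ Finance: no assignment then satisfies all the clues, so Dax ∉ Finance.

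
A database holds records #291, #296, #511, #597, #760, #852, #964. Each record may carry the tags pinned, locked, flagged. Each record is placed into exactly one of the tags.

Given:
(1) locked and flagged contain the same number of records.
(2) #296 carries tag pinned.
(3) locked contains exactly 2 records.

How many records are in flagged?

2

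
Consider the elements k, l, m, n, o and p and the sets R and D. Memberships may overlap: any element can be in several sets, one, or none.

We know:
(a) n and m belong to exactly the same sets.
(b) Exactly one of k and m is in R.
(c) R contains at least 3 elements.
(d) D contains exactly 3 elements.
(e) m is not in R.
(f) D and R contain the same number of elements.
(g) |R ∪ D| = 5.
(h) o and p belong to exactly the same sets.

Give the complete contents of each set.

R = {k, o, p}; D = {k, m, n}

From (e): m ∉ R.
(a): n matches m: n ∉ R.
(b) (exactly one): k ∈ R.
Suppose k ∉ D: no assignment then satisfies all the clues, so k ∈ D.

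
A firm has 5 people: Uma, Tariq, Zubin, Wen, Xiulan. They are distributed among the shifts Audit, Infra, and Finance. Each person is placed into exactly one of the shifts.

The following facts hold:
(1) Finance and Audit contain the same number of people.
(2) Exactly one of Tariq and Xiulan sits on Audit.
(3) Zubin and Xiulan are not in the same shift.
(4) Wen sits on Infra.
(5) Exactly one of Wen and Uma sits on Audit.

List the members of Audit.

Audit = {Uma, Xiulan}

From (4): Wen ∈ Infra.
(5) (exactly one): Uma ∈ Audit.
Suppose Tariq ∈ Audit: no assignment then satisfies all the clues, so Tariq ∉ Audit.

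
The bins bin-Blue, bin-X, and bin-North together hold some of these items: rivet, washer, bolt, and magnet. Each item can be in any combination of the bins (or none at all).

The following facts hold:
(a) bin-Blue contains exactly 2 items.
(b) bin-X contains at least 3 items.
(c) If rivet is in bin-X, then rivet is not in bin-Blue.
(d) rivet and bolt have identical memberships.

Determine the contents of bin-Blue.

bin-Blue = {magnet, washer}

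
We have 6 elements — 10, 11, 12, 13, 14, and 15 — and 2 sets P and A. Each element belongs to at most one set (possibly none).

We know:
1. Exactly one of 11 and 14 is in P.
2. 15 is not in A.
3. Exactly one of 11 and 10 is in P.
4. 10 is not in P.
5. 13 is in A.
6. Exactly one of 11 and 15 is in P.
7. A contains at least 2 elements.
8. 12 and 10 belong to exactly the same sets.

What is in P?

From (2): 15 ∉ A.
From (4): 10 ∉ P.
From (5): 13 ∈ A.
(3) (exactly one): 11 ∈ P.
(6) (exactly one): 15 ∉ P.
(8): 12 matches 10: 12 ∉ P.
(1) (exactly one): 14 ∉ P.

P = {11}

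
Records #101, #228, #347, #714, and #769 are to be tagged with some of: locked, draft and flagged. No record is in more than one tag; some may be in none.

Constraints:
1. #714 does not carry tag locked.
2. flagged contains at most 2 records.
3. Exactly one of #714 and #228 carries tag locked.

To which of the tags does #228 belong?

#228: locked

From (1): #714 ∉ locked.
(3) (exactly one): #228 ∈ locked.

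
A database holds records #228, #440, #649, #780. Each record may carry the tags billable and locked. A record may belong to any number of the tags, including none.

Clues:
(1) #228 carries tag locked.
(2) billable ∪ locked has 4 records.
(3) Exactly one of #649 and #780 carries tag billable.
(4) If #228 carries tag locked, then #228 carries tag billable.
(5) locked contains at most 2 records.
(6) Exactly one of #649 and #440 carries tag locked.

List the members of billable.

billable = {#228, #440, #780}

From (1): #228 ∈ locked.
(4): #228 ∈ billable.
Suppose #440 ∉ billable: no assignment then satisfies all the clues, so #440 ∈ billable.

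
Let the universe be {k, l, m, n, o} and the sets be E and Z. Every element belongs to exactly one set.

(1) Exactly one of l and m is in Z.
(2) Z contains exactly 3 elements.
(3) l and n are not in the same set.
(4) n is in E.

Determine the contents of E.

From (4): n ∈ E.
(3): l ∉ E.
Only one set left: l ∈ Z.
(1) (exactly one): m ∉ Z.
(2): only 3 candidates remain for Z, so all are in.
Only one set left: m ∈ E.

E = {m, n}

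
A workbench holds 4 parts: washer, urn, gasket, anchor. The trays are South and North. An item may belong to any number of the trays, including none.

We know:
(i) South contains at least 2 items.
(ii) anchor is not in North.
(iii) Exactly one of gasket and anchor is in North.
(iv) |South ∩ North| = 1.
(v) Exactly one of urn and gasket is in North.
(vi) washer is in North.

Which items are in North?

North = {gasket, washer}

From (ii): anchor ∉ North.
From (vi): washer ∈ North.
(iii) (exactly one): gasket ∈ North.
(v) (exactly one): urn ∉ North.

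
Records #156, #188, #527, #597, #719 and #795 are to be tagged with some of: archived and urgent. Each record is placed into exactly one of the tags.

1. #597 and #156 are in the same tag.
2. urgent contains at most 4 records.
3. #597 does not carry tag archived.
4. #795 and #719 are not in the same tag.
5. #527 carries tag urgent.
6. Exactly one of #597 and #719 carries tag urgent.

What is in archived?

archived = {#188, #719}

From (3): #597 ∉ archived.
From (5): #527 ∈ urgent.
(1): #156 matches #597: #156 ∉ archived.
Only one tag left: #156 ∈ urgent.
Only one tag left: #597 ∈ urgent.
(6) (exactly one): #719 ∉ urgent.
Only one tag left: #719 ∈ archived.
(4): #795 ∉ archived.
Only one tag left: #795 ∈ urgent.
(2): urgent already has 4, so the rest are out.
Only one tag left: #188 ∈ archived.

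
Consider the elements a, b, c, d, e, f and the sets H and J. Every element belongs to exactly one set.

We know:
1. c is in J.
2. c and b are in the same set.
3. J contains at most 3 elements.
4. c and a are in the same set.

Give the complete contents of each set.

From (1): c ∈ J.
(2): b matches c: b ∉ H.
(2): b matches c: b ∈ J.
(4): a matches c: a ∉ H.
(4): a matches c: a ∈ J.
(3): J already has 3, so the rest are out.
Only one set left: d ∈ H.
Only one set left: e ∈ H.
Only one set left: f ∈ H.

H = {d, e, f}; J = {a, b, c}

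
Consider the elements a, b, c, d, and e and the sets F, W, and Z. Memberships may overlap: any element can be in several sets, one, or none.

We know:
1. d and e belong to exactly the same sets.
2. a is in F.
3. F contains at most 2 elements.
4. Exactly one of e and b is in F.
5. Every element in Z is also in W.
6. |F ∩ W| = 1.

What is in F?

F = {a, b}

From (2): a ∈ F.
Suppose b ∉ F: no assignment then satisfies all the clues, so b ∈ F.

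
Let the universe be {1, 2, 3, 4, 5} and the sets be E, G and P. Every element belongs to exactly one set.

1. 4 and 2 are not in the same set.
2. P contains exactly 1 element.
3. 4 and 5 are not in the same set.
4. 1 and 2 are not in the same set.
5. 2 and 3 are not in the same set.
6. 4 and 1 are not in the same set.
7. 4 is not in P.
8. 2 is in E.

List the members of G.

From (7): 4 ∉ P.
From (8): 2 ∈ E.
(1): 4 ∉ E.
(4): 1 ∉ E.
(5): 3 ∉ E.
Only one set left: 4 ∈ G.
(3): 5 ∉ G.
(6): 1 ∉ G.
Only one set left: 1 ∈ P.
(2): P already has 1, so the rest are out.
Only one set left: 3 ∈ G.
Only one set left: 5 ∈ E.

G = {3, 4}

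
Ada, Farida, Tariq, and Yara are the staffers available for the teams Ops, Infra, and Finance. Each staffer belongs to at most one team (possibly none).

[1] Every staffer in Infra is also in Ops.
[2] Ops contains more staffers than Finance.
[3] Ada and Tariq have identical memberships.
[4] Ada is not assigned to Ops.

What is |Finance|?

0

From (4): Ada ∉ Ops.
(1) contrapositive: Ada ∉ Infra.
(3): Tariq matches Ada: Tariq ∉ Ops.
(3): Tariq matches Ada: Tariq ∉ Infra.
Suppose Ada ∈ Finance: no assignment then satisfies all the clues, so Ada ∉ Finance.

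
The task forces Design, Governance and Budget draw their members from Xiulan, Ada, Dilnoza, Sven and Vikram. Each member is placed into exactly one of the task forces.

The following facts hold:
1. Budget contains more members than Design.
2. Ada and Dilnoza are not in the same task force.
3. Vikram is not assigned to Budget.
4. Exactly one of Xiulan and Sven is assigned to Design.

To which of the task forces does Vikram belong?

Vikram: Governance

From (3): Vikram ∉ Budget.
Suppose Vikram ∈ Design: no assignment then satisfies all the clues, so Vikram ∉ Design.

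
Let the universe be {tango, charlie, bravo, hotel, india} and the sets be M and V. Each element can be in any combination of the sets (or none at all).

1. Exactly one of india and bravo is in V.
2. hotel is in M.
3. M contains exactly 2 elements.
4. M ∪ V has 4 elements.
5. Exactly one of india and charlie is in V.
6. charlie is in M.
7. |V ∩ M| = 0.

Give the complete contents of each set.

From (2): hotel ∈ M.
From (6): charlie ∈ M.
(3): M already has 2, so the rest are out.
Suppose tango ∉ V: no assignment then satisfies all the clues, so tango ∈ V.

M = {charlie, hotel}; V = {india, tango}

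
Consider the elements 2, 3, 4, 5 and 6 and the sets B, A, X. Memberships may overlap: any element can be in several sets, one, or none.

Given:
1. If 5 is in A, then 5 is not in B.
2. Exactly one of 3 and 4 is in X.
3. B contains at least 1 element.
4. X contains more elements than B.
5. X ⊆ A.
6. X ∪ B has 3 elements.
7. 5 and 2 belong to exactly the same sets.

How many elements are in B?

1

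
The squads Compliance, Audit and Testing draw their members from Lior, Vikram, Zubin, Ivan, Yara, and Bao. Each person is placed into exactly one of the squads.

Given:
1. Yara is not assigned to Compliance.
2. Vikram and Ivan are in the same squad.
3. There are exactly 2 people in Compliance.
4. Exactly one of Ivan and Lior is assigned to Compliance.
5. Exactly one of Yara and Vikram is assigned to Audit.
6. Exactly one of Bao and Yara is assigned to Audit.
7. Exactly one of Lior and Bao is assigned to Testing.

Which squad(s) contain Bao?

Bao: Testing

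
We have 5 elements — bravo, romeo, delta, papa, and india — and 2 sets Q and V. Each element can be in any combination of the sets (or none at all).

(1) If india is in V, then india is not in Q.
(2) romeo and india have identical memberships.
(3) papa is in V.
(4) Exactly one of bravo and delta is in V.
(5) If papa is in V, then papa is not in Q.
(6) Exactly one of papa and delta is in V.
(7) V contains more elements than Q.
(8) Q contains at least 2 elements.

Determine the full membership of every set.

Q = {bravo, delta}; V = {bravo, india, papa, romeo}

From (3): papa ∈ V.
(5): papa ∉ Q.
(6) (exactly one): delta ∉ V.
(4) (exactly one): bravo ∈ V.
Suppose bravo ∉ Q: no assignment then satisfies all the clues, so bravo ∈ Q.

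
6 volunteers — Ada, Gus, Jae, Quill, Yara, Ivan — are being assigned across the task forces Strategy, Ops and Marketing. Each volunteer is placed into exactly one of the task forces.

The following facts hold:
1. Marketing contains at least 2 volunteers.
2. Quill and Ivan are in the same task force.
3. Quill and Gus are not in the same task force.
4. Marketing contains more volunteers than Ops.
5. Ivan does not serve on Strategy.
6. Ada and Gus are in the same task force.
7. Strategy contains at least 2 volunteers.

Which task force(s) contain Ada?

Ada: Strategy

From (5): Ivan ∉ Strategy.
(2): Quill matches Ivan: Quill ∉ Strategy.
Suppose Ada ∉ Strategy: no assignment then satisfies all the clues, so Ada ∈ Strategy.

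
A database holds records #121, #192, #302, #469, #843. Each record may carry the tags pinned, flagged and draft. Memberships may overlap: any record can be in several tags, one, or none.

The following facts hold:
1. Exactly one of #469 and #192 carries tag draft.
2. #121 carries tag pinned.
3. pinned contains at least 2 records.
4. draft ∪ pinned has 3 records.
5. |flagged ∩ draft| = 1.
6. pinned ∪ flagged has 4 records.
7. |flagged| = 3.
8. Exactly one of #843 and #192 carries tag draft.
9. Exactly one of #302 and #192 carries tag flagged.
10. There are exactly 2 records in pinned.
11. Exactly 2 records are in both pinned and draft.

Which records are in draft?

draft = {#121, #192, #302}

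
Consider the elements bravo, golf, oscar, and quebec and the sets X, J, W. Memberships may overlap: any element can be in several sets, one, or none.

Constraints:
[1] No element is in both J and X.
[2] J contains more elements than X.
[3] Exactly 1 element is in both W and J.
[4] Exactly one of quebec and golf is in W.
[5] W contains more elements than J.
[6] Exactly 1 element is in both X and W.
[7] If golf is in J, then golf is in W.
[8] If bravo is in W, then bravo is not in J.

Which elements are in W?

W = {bravo, golf, oscar}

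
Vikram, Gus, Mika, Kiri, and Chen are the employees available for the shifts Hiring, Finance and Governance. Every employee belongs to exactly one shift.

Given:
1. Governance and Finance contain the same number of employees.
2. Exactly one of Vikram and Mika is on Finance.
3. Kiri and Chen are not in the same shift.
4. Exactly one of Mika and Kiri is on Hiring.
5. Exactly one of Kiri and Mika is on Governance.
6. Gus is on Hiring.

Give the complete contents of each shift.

Hiring = {Chen, Gus, Mika}; Finance = {Vikram}; Governance = {Kiri}

From (6): Gus ∈ Hiring.
Suppose Vikram ∈ Hiring: no assignment then satisfies all the clues, so Vikram ∉ Hiring.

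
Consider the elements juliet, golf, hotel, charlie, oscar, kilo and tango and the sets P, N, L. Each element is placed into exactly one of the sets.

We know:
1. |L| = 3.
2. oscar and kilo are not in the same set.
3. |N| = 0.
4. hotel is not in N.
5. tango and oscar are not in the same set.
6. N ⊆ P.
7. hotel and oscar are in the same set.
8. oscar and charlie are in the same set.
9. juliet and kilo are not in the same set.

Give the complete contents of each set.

P = {charlie, hotel, juliet, oscar}; N = {}; L = {golf, kilo, tango}

From (4): hotel ∉ N.
(3): N already has 0, so the rest are out.
Suppose juliet ∉ P: no assignment then satisfies all the clues, so juliet ∈ P.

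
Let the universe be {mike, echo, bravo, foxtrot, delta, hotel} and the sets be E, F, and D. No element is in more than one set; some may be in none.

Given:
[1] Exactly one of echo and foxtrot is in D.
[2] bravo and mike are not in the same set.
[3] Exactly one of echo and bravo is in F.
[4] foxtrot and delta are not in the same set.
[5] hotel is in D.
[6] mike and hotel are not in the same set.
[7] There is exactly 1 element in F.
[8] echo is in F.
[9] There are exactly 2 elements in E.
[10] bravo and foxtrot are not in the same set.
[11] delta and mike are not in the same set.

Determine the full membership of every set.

E = {bravo, delta}; F = {echo}; D = {foxtrot, hotel}

From (5): hotel ∈ D.
From (8): echo ∈ F.
(1) (exactly one): foxtrot ∈ D.
(3) (exactly one): bravo ∉ F.
(4): delta ∉ D.
(6): mike ∉ D.
(7): F already has 1, so the rest are out.
(10): bravo ∉ D.
Suppose mike ∈ E: no assignment then satisfies all the clues, so mike ∉ E.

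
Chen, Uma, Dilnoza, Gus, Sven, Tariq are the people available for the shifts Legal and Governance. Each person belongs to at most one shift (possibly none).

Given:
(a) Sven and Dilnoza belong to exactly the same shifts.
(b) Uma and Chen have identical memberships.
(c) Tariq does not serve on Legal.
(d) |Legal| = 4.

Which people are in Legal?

Legal = {Chen, Dilnoza, Sven, Uma}

From (c): Tariq ∉ Legal.
Suppose Chen ∉ Legal: no assignment then satisfies all the clues, so Chen ∈ Legal.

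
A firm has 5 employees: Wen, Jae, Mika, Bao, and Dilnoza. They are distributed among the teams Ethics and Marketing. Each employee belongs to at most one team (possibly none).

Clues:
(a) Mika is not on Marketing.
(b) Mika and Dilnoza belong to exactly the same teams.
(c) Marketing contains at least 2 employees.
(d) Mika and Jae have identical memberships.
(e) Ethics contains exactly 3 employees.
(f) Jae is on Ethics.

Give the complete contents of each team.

From (a): Mika ∉ Marketing.
From (f): Jae ∈ Ethics.
(b): Dilnoza matches Mika: Dilnoza ∉ Marketing.
(c): only 2 candidates remain for Marketing, so all are in.
(d): Mika matches Jae: Mika ∈ Ethics.
(e): only 3 candidates remain for Ethics, so all are in.

Ethics = {Dilnoza, Jae, Mika}; Marketing = {Bao, Wen}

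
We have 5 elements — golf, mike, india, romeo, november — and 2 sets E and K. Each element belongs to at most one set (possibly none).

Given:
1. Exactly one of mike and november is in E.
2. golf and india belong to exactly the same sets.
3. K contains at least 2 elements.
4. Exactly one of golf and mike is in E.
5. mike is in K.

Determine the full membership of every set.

From (5): mike ∈ K.
(1) (exactly one): november ∈ E.
(4) (exactly one): golf ∈ E.
(2): india matches golf: india ∈ E.
(3): only 2 candidates remain for K, so all are in.

E = {golf, india, november}; K = {mike, romeo}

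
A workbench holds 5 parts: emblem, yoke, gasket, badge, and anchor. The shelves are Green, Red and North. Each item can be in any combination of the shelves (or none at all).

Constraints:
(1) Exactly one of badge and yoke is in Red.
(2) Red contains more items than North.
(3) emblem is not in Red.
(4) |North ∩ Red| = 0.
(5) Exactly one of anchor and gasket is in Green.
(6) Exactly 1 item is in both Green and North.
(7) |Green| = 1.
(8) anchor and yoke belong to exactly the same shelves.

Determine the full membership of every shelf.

Green = {gasket}; Red = {anchor, yoke}; North = {gasket}

From (3): emblem ∉ Red.
Suppose emblem ∈ Green: no assignment then satisfies all the clues, so emblem ∉ Green.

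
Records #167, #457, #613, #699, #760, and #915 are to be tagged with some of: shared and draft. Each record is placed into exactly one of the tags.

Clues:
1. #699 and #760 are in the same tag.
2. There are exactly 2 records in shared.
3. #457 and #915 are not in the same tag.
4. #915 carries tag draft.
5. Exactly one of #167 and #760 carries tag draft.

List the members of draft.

draft = {#613, #699, #760, #915}

From (4): #915 ∈ draft.
(3): #457 ∉ draft.
Only one tag left: #457 ∈ shared.
Suppose #167 ∈ draft: no assignment then satisfies all the clues, so #167 ∉ draft.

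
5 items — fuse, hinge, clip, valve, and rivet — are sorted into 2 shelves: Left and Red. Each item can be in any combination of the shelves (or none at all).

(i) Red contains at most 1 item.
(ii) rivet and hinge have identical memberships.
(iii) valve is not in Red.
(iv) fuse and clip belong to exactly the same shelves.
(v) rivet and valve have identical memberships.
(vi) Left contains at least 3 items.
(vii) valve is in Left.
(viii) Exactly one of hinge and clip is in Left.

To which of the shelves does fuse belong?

From (iii): valve ∉ Red.
From (vii): valve ∈ Left.
(v): rivet matches valve: rivet ∈ Left.
(v): rivet matches valve: rivet ∉ Red.
(ii): hinge matches rivet: hinge ∈ Left.
(ii): hinge matches rivet: hinge ∉ Red.
(viii) (exactly one): clip ∉ Left.
(iv): fuse matches clip: fuse ∉ Left.
Suppose fuse ∈ Red: no assignment then satisfies all the clues, so fuse ∉ Red.

fuse: none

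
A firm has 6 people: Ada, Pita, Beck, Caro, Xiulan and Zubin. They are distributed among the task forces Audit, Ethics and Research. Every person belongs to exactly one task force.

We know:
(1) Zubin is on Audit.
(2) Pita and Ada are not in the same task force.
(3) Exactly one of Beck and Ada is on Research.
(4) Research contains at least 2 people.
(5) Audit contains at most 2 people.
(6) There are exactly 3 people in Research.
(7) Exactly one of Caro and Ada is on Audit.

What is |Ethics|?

1

From (1): Zubin ∈ Audit.
Suppose Ada ∈ Research: no assignment then satisfies all the clues, so Ada ∉ Research.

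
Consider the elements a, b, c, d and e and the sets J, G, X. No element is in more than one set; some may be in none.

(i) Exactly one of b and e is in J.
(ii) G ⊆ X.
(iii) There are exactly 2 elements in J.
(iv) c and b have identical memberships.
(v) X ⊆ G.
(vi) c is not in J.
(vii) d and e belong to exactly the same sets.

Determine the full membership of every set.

J = {d, e}; G = {}; X = {}

From (vi): c ∉ J.
(iv): b matches c: b ∉ J.
(i) (exactly one): e ∈ J.
(vii): d matches e: d ∈ J.
(iii): J already has 2, so the rest are out.
Suppose a ∈ G: no assignment then satisfies all the clues, so a ∉ G.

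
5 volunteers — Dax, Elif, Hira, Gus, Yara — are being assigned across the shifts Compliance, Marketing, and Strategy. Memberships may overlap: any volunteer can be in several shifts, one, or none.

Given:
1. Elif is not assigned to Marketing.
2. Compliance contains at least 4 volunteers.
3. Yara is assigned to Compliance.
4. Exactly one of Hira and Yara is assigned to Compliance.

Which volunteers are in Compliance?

From (1): Elif ∉ Marketing.
From (3): Yara ∈ Compliance.
(4) (exactly one): Hira ∉ Compliance.
(2): only 4 candidates remain for Compliance, so all are in.

Compliance = {Dax, Elif, Gus, Yara}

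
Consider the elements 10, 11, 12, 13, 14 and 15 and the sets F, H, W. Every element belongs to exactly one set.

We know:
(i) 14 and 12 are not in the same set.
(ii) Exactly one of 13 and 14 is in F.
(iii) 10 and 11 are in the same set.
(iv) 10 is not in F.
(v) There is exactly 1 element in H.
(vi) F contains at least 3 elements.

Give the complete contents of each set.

F = {12, 13, 15}; H = {14}; W = {10, 11}

From (iv): 10 ∉ F.
(iii): 11 matches 10: 11 ∉ F.
Suppose 10 ∈ H: no assignment then satisfies all the clues, so 10 ∉ H.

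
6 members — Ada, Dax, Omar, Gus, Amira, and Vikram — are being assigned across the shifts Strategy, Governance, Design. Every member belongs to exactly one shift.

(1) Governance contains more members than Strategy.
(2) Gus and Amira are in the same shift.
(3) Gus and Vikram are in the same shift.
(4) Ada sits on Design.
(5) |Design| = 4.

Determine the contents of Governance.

Governance = {Dax, Omar}

From (4): Ada ∈ Design.
Suppose Dax ∉ Governance: no assignment then satisfies all the clues, so Dax ∈ Governance.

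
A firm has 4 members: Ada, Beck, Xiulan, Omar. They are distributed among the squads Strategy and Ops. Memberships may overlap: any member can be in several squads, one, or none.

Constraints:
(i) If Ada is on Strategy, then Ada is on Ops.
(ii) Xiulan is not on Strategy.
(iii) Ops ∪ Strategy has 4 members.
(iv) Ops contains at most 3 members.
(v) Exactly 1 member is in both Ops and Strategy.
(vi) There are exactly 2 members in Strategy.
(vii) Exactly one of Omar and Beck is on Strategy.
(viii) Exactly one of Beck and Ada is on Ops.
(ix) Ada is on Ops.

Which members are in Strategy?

Strategy = {Ada, Beck}

From (ii): Xiulan ∉ Strategy.
From (ix): Ada ∈ Ops.
(viii) (exactly one): Beck ∉ Ops.
Suppose Ada ∉ Strategy: no assignment then satisfies all the clues, so Ada ∈ Strategy.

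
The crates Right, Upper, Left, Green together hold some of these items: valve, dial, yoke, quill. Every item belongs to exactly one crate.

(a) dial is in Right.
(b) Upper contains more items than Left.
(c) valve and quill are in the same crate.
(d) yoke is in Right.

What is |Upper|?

2

From (a): dial ∈ Right.
From (d): yoke ∈ Right.
Suppose valve ∈ Right: no assignment then satisfies all the clues, so valve ∉ Right.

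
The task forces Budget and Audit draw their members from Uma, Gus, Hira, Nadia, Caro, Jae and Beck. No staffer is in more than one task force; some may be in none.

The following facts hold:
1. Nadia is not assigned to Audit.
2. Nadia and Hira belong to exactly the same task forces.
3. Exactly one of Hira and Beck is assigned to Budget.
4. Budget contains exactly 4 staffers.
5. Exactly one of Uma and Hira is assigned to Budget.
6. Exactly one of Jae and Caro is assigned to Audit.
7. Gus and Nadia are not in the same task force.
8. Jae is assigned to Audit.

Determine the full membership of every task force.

Budget = {Beck, Caro, Gus, Uma}; Audit = {Jae}

From (1): Nadia ∉ Audit.
From (8): Jae ∈ Audit.
(2): Hira matches Nadia: Hira ∉ Audit.
(6) (exactly one): Caro ∉ Audit.
Suppose Uma ∉ Budget: no assignment then satisfies all the clues, so Uma ∈ Budget.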